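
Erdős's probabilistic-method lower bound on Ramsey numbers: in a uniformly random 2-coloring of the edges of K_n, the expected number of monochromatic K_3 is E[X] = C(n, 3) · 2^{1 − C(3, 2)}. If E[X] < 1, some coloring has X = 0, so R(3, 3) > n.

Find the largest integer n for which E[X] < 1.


We need C(n, 3) · 2^{1 − 3} < 1, i.e. C(n, 3) < 2^{3 − 1} = 4.
Check values of n near the boundary:
  n = 3: C(3, 3) = 1; 1 < 4? YES
  n = 4: C(4, 3) = 4; 4 < 4? NO
The largest n with C(n, 3) < 4 is n = 3 (where E[X] = 1/4 ≈ 0.25000). Hence R(3, 3) > 3, i.e. R(3, 3) ≥ 4.

Largest n = 3; hence R(3, 3) > 3.


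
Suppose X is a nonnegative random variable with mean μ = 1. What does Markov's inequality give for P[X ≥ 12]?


μ = E[X] = 1, a = 12.
Markov: P[X ≥ 12] ≤ μ/a = (1)/12 = 1/12.
Numerically: ≈ 0.083333.
(Since a = 12 > μ = 1.000000, the bound 1/12 is < 1 and informative.)

P[X ≥ 12] ≤ 1/12 ≈ 0.083333.


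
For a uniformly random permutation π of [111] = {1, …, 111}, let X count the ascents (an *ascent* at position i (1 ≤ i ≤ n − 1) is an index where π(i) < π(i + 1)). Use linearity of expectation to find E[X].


Write X = Σ X_I over i = 1, …, 110, with X_I the indicator of one ascent.
There are 110 indicators.
For each fixed i, the pair (π(i), π(i+1)) is a uniformly random ordered pair of distinct values from {1, …, 111}; by symmetry P[π(i) < π(i+1)] = 1/2.
By linearity: E[X] = 110 · (1/2) = (111 − 1) · (1/2) = 55 ≈ 55.0000.

E[X] = 55 = 55.0000.


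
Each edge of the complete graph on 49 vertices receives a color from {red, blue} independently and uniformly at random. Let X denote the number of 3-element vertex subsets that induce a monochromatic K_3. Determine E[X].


Let X = Σ_S X_S over the C(49, 3) = 18424 subsets S of size 3, where X_S = 1 if the K_3 on S is monochromatic.
For a fixed S, the K_3 on S has C(3, 2) = 3 edges. P[all 3 edges red] = (1/2)^3, and likewise for blue, so P[monochromatic] = 2·(1/2)^3 = 2^{1 − 3} = 1/4.
By linearity: E[X] = C(49, 3) · 2^{1 − 3} = 18424 · 1/4 = 4606.
Numerically: E[X] ≈ 4606.000000.

E[X] = C(49,3)·2^(1−C(3,2)) = 4606 ≈ 4606.000000.


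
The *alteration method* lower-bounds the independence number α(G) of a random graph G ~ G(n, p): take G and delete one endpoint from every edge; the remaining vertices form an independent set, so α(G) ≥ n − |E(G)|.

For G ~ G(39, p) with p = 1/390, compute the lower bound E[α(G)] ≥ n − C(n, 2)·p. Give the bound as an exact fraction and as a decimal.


E[|E(G)|] = C(39, 2)·p = 741 · (1/390) = 19/10.
E[α(G)] ≥ n − E[|E(G)|] = 39 − 19/10 = 371/10.
Numerically: ≈ 37.100.
(This is only a lower bound; the true E[α(G)] may be larger.)

E[α(G)] ≥ 371/10 ≈ 37.100.


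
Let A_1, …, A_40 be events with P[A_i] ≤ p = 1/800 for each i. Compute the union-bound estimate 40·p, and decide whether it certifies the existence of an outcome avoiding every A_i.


Union bound: P[∪_{i=1}^{40} A_i] ≤ Σ_i P[A_i] ≤ 40·p = 40·(1/800) = 1/20.
Numerically: 1/20 ≈ 0.050000.
Is 1/20 < 1? YES.
Since P[∪ A_i] ≤ 1/20 < 1, the complement has P[∩ A_i^c] ≥ 1 − 1/20 = 19/20 > 0, so some outcome avoids every A_i.

40·p = 1/20 ≈ 0.050000; existence CERTIFIED by the union bound.


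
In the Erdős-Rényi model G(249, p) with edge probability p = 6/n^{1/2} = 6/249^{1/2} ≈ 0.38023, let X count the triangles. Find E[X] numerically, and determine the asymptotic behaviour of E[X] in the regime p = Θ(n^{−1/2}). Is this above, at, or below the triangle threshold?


Number of potential triangles: C(249, 3) = 2542124.
Each occurs with probability p³ ≈ (0.38023)³ ≈ 5.4973670e-02.
By linearity: E[X] = C(249, 3)·p³ ≈ 2542124 · 5.4973670e-02 ≈ 139749.88568.
Since α = 1/2 < 1, p = c/n^{1/2} ≫ 1/n is above the triangle threshold p ~ 1/n. Asymptotically E[X] ~ (c³/6)·n^{3(1−α)} = (6³/6)·n^{1.5} → ∞; triangles are abundant w.h.p.

E[X] ≈ 139749.88568; in regime p = Θ(1/n^{1/2}) E[X] diverges (above the triangle threshold p ~ 1/n).


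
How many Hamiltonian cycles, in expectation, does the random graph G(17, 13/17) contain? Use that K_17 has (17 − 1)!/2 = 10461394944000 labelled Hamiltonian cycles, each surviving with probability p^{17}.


K_17 has (17 − 1)!/2 = 10461394944000 labelled Hamiltonian cycles.
For each such Hamiltonian cycle H, let X_H = 1 if all 17 edges of H are present in G. Then P[X_H = 1] = p^{17} = (13/17)^{17} = 8650415919381337933/827240261886336764177.
Summing the indicators: E[X] = Σ_H E[X_H] = 10461394944000 · p^{17} = 10461394944000 · 8650415919381337933/827240261886336764177 = 90495417362513040260241610752000/827240261886336764177.
Numerically: E[X] ≈ 1.09394e+11.

E[X] = 10461394944000 · (13/17)^{17} = 90495417362513040260241610752000/827240261886336764177 ≈ 1.09394e+11.


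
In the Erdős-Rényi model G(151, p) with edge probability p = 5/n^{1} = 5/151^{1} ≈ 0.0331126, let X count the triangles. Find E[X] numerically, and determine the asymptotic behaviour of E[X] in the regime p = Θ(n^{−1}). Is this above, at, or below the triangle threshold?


Number of potential triangles: C(151, 3) = 562475.
Each occurs with probability p³ ≈ (0.0331126)³ ≈ 3.63060642e-05.
By linearity: E[X] = C(151, 3)·p³ ≈ 562475 · 3.63060642e-05 ≈ 20.421253.
Here α = 1, so p = 5/n is exactly at the triangle threshold p ~ 1/n. Asymptotically E[X] → c³/6 = 5³/6 = 125/6 ≈ 20.833333, a bounded constant. In this regime the triangle count is asymptotically Poisson(c³/6).

E[X] ≈ 20.421253; in regime p = Θ(1/n^{1}) E[X] stays bounded (at the triangle threshold p ~ 1/n).


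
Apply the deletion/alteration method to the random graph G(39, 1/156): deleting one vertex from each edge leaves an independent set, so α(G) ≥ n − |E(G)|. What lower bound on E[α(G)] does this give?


E[|E(G)|] = C(39, 2)·p = 741 · (1/156) = 19/4.
E[α(G)] ≥ n − E[|E(G)|] = 39 − 19/4 = 137/4.
Numerically: ≈ 34.250.
(This is only a lower bound; the true E[α(G)] may be larger.)

E[α(G)] ≥ 137/4 ≈ 34.250.


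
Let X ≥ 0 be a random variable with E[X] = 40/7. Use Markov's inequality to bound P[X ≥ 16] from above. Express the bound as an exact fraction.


μ = E[X] = 40/7, a = 16.
Markov: P[X ≥ 16] ≤ μ/a = (40/7)/16 = 5/14.
Numerically: ≈ 0.3571.
(Since a = 16 > μ = 5.7143, the bound 5/14 is < 1 and informative.)

P[X ≥ 16] ≤ 5/14 ≈ 0.3571.


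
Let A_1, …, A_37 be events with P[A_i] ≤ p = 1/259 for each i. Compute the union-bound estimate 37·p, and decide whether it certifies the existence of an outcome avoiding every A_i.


Union bound: P[∪_{i=1}^{37} A_i] ≤ Σ_i P[A_i] ≤ 37·p = 37·(1/259) = 1/7.
Numerically: 1/7 ≈ 0.1428571.
Is 1/7 < 1? YES.
Since P[∪ A_i] ≤ 1/7 < 1, the complement has P[∩ A_i^c] ≥ 1 − 1/7 = 6/7 > 0, so some outcome avoids every A_i.

37·p = 1/7 ≈ 0.1428571; existence CERTIFIED by the union bound.


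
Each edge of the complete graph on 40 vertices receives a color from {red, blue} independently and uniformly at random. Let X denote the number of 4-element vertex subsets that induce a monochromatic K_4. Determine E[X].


Let X = Σ_S X_S over the C(40, 4) = 91390 subsets S of size 4, where X_S = 1 if the K_4 on S is monochromatic.
For a fixed S, the K_4 on S has C(4, 2) = 6 edges. P[all 6 edges red] = (1/2)^6, and likewise for blue, so P[monochromatic] = 2·(1/2)^6 = 2^{1 − 6} = 1/32.
By linearity: E[X] = C(40, 4) · 2^{1 − 6} = 91390 · 1/32 = 45695/16.
Numerically: E[X] ≈ 2855.938.

E[X] = C(40,4)·2^(1−C(4,2)) = 45695/16 ≈ 2855.938.


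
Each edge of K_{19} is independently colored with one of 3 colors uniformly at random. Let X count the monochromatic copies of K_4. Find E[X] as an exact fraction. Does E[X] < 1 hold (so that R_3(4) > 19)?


E[X] = C(19, 4) · 3^{1 − 6} = 3876 · 3^{−5} = 3876/243.
As a reduced fraction: E[X] = 1292/81 ≈ 15.951.
Is E[X] < 1? NO.
Since E[X] ≥ 1, the first-moment bound is inconclusive at n = 19; it does NOT by itself certify R_3(4) > 19.

E[X] = 1292/81 ≈ 15.951; E[X] ≥ 1; first-moment method inconclusive here.


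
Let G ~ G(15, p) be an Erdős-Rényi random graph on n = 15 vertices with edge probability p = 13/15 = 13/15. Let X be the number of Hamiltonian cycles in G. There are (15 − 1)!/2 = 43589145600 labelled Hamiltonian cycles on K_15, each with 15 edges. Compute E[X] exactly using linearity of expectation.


K_15 has (15 − 1)!/2 = 43589145600 labelled Hamiltonian cycles.
For each such Hamiltonian cycle H, let X_H = 1 if all 15 edges of H are present in G. Then P[X_H = 1] = p^{15} = (13/15)^{15} = 51185893014090757/437893890380859375.
By linearity: E[X] = Σ_H E[X_H] = 43589145600 · p^{15} = 43589145600 · 51185893014090757/437893890380859375 = 367267381606127548722176/72081298828125.
Numerically: E[X] ≈ 5.095e+09.

E[X] = 43589145600 · (13/15)^{15} = 367267381606127548722176/72081298828125 ≈ 5.095e+09.


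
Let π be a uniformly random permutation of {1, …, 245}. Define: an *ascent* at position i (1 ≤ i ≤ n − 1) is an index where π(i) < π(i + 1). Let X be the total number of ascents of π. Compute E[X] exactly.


Write X = Σ X_I over i = 1, …, 244, with X_I the indicator of one ascent.
There are 244 indicators.
For each fixed i, the pair (π(i), π(i+1)) is a uniformly random ordered pair of distinct values from {1, …, 245}; by symmetry P[π(i) < π(i+1)] = 1/2.
By linearity: E[X] = 244 · (1/2) = (245 − 1) · (1/2) = 122 ≈ 122.00000.

E[X] = 122 = 122.00000.


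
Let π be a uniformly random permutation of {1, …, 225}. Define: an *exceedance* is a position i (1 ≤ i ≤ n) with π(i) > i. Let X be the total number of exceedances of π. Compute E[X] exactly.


Write X = Σ_{i=1}^{225} X_i, where X_i = 1_{π(i) > i}.
For each fixed i, π(i) is uniform over {1, …, 225} (marginal of a uniform permutation), so P[π(i) > i] = (n − i)/n. Summing: Σ_{i=1}^{225} (n − i)/n = (0 + 1 + … + 224)/225 = 225(225 − 1)/(2·225) = (225 − 1)/2.
Hence E[X] = Σ_{i=1}^{225} (225 − i)/225 = 112 ≈ 112.000000.

E[X] = 112 = 112.000000.


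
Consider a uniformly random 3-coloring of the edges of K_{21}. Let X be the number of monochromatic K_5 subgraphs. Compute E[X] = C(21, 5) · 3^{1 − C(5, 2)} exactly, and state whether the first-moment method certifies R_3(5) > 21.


E[X] = C(21, 5) · 3^{1 − 10} = 20349 · 3^{−9} = 20349/19683.
As a reduced fraction: E[X] = 2261/2187 ≈ 1.034.
Is E[X] < 1? NO.
Since E[X] ≥ 1, the first-moment bound is inconclusive at n = 21; it does NOT by itself certify R_3(5) > 21.

E[X] = 2261/2187 ≈ 1.034; E[X] ≥ 1; first-moment method inconclusive here.


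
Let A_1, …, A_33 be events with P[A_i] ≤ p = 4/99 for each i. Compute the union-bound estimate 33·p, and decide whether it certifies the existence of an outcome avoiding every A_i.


Union bound: P[∪_{i=1}^{33} A_i] ≤ Σ_i P[A_i] ≤ 33·p = 33·(4/99) = 4/3.
Numerically: 4/3 ≈ 1.3333.
Is 4/3 < 1? NO.
Since the bound 4/3 is ≥ 1, the union bound is uninformative here; it does NOT by itself certify existence.

33·p = 4/3 ≈ 1.3333; existence NOT certified by the union bound.


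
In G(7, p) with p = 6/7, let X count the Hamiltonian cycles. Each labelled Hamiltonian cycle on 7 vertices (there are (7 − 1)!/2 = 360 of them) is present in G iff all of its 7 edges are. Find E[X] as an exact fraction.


K_7 has (7 − 1)!/2 = 360 labelled Hamiltonian cycles.
For each such Hamiltonian cycle H, let X_H = 1 if all 7 edges of H are present in G. Then P[X_H = 1] = p^{7} = (6/7)^{7} = 279936/823543.
By linearity: E[X] = Σ_H E[X_H] = 360 · p^{7} = 360 · 279936/823543 = 100776960/823543.
Numerically: E[X] ≈ 122.4.

E[X] = 360 · (6/7)^{7} = 100776960/823543 ≈ 122.4.


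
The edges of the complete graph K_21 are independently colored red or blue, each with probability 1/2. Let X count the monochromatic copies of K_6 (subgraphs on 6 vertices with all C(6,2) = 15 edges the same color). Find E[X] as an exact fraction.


Let X = Σ_S X_S over the C(21, 6) = 54264 subsets S of size 6, where X_S = 1 if the K_6 on S is monochromatic.
For a fixed S, the K_6 on S has C(6, 2) = 15 edges. P[all 15 edges red] = (1/2)^15, and likewise for blue, so P[monochromatic] = 2·(1/2)^15 = 2^{1 − 15} = 1/16384.
Summing: E[X] = C(21, 6) · 2^{1 − 15} = 54264 · 1/16384 = 6783/2048.
Numerically: E[X] ≈ 3.312012.

E[X] = C(21,6)·2^(1−C(6,2)) = 6783/2048 ≈ 3.312012.


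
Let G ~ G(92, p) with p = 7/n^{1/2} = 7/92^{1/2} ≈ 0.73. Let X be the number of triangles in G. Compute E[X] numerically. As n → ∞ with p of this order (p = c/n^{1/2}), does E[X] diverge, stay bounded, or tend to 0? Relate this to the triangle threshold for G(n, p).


Number of potential triangles: C(92, 3) = 125580.
Each occurs with probability p³ ≈ (0.73)³ ≈ 3.88698e-01.
By linearity: E[X] = C(92, 3)·p³ ≈ 125580 · 3.88698e-01 ≈ 48812.703.
Since α = 1/2 < 1, p = c/n^{1/2} ≫ 1/n is above the triangle threshold p ~ 1/n. Asymptotically E[X] ~ (c³/6)·n^{3(1−α)} = (7³/6)·n^{1.5} → ∞; triangles are abundant w.h.p.

E[X] ≈ 48812.703; in regime p = Θ(1/n^{1/2}) E[X] diverges (above the triangle threshold p ~ 1/n).


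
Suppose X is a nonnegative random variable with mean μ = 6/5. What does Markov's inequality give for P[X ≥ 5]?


μ = E[X] = 6/5, a = 5.
Markov: P[X ≥ 5] ≤ μ/a = (6/5)/5 = 6/25.
Numerically: ≈ 0.240.
(Since a = 5 > μ = 1.200, the bound 6/25 is < 1 and informative.)

P[X ≥ 5] ≤ 6/25 ≈ 0.240.


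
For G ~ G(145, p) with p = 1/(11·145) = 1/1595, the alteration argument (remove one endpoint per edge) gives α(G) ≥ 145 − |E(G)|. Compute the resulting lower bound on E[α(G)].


E[|E(G)|] = C(145, 2)·p = 10440 · (1/1595) = 72/11.
E[α(G)] ≥ n − E[|E(G)|] = 145 − 72/11 = 1523/11.
Numerically: ≈ 138.454545.
(This is only a lower bound; the true E[α(G)] may be larger.)

E[α(G)] ≥ 1523/11 ≈ 138.454545.


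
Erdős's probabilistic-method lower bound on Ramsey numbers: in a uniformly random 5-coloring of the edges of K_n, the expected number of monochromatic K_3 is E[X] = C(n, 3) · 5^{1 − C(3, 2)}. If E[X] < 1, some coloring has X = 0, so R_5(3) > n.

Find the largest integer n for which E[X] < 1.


We need C(n, 3) · 5^{1 − 3} < 1, i.e. C(n, 3) < 5^{3 − 1} = 25.
Check values of n near the boundary:
  n = 3: C(3, 3) = 1; 1 < 25? YES
  n = 4: C(4, 3) = 4; 4 < 25? YES
  n = 5: C(5, 3) = 10; 10 < 25? YES
  n = 6: C(6, 3) = 20; 20 < 25? YES
  n = 7: C(7, 3) = 35; 35 < 25? NO
  n = 8: C(8, 3) = 56; 56 < 25? NO
The largest n with C(n, 3) < 25 is n = 6 (where E[X] = 4/5 ≈ 0.800000). Hence R_5(3) > 6, i.e. R_5(3) ≥ 7.

Largest n = 6; hence R_5(3) > 6.


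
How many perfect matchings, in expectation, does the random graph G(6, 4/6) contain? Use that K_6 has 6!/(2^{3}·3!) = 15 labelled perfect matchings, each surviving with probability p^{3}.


K_6 has 6!/(2^{3}·3!) = 15 labelled perfect matchings.
For each such perfect matching H, let X_H = 1 if all 3 edges of H are present in G. Then P[X_H = 1] = p^{3} = (2/3)^{3} = 8/27.
By linearity of expectation: E[X] = Σ_H E[X_H] = 15 · p^{3} = 15 · 8/27 = 40/9.
Numerically: E[X] ≈ 4.44444.

E[X] = 15 · (2/3)^{3} = 40/9 ≈ 4.44444.


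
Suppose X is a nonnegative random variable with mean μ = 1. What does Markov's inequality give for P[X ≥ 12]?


μ = E[X] = 1, a = 12.
Markov: P[X ≥ 12] ≤ μ/a = (1)/12 = 1/12.
Numerically: ≈ 0.083.
(Since a = 12 > μ = 1.000, the bound 1/12 is < 1 and informative.)

P[X ≥ 12] ≤ 1/12 ≈ 0.083.


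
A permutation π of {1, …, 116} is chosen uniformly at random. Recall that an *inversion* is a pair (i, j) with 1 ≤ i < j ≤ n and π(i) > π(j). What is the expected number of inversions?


Write X = Σ X_I over the C(116, 2) = 6670 pairs i < j, with X_I the indicator of one inversion.
There are 6670 indicators.
For each fixed pair i < j, the values π(i) and π(j) are two distinct elements of {1, …, 116} in uniformly random order; by symmetry P[π(i) > π(j)] = 1/2.
By linearity: E[X] = 6670 · (1/2) = C(116, 2) · (1/2) = 6670/2 = 3335 ≈ 3335.00000.

E[X] = 3335 = 3335.00000.


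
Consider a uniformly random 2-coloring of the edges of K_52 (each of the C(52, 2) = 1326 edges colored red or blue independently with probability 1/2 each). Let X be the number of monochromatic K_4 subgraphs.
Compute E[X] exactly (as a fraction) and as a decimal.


Let X = Σ_S X_S over the C(52, 4) = 270725 subsets S of size 4, where X_S = 1 if the K_4 on S is monochromatic.
For a fixed S, the K_4 on S has C(4, 2) = 6 edges. P[all 6 edges red] = (1/2)^6, and likewise for blue, so P[monochromatic] = 2·(1/2)^6 = 2^{1 − 6} = 1/32.
Summing: E[X] = C(52, 4) · 2^{1 − 6} = 270725 · 1/32 = 270725/32.
Numerically: E[X] ≈ 8460.15625.

E[X] = C(52,4)·2^(1−C(4,2)) = 270725/32 ≈ 8460.15625.


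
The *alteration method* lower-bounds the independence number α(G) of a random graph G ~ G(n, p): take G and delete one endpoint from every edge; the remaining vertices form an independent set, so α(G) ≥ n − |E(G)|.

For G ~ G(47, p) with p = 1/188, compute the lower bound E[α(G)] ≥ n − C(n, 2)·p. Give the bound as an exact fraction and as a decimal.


E[|E(G)|] = C(47, 2)·p = 1081 · (1/188) = 23/4.
E[α(G)] ≥ n − E[|E(G)|] = 47 − 23/4 = 165/4.
Numerically: ≈ 41.2500.
(This is only a lower bound; the true E[α(G)] may be larger.)

E[α(G)] ≥ 165/4 ≈ 41.2500.


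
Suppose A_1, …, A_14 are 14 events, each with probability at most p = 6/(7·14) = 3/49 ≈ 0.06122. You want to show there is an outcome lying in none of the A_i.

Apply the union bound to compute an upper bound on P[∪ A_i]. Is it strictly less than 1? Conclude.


Union bound: P[∪_{i=1}^{14} A_i] ≤ Σ_i P[A_i] ≤ 14·p = 14·(3/49) = 6/7.
Numerically: 6/7 ≈ 0.85714.
Is 6/7 < 1? YES.
Since P[∪ A_i] ≤ 6/7 < 1, the complement has P[∩ A_i^c] ≥ 1 − 6/7 = 1/7 > 0, so some outcome avoids every A_i.

14·p = 6/7 ≈ 0.85714; existence CERTIFIED by the union bound.


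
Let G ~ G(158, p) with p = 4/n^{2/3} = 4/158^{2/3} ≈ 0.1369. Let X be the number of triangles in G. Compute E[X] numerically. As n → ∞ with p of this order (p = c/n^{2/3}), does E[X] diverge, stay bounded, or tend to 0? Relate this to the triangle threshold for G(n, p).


Number of potential triangles: C(158, 3) = 644956.
Each occurs with probability p³ ≈ (0.1369)³ ≈ 2.563692e-03.
By linearity: E[X] = C(158, 3)·p³ ≈ 644956 · 2.563692e-03 ≈ 1653.4684.
Since α = 2/3 < 1, p = c/n^{2/3} ≫ 1/n is above the triangle threshold p ~ 1/n. Asymptotically E[X] ~ (c³/6)·n^{3(1−α)} = (4³/6)·n^{1} → ∞; triangles are abundant w.h.p.

E[X] ≈ 1653.4684; in regime p = Θ(1/n^{2/3}) E[X] diverges (above the triangle threshold p ~ 1/n).


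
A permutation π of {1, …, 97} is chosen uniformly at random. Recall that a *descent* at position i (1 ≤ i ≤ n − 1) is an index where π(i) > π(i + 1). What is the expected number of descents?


Write X = Σ X_I over i = 1, …, 96, with X_I the indicator of one descent.
There are 96 indicators.
For each fixed i, the pair (π(i), π(i+1)) is a uniformly random ordered pair of distinct values from {1, …, 97}; by symmetry P[π(i) > π(i+1)] = 1/2.
By linearity: E[X] = 96 · (1/2) = (97 − 1) · (1/2) = 48 ≈ 48.000.

E[X] = 48 = 48.000.


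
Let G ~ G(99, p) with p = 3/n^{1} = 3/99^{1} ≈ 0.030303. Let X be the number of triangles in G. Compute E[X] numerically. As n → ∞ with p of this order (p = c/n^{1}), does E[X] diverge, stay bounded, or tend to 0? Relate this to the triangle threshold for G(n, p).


Number of potential triangles: C(99, 3) = 156849.
Each occurs with probability p³ ≈ (0.030303)³ ≈ 2.78264741e-05.
By linearity: E[X] = C(99, 3)·p³ ≈ 156849 · 2.78264741e-05 ≈ 4.364555.
Here α = 1, so p = 3/n is exactly at the triangle threshold p ~ 1/n. Asymptotically E[X] → c³/6 = 3³/6 = 9/2 ≈ 4.500000, a bounded constant. In this regime the triangle count is asymptotically Poisson(c³/6).

E[X] ≈ 4.364555; in regime p = Θ(1/n^{1}) E[X] stays bounded (at the triangle threshold p ~ 1/n).


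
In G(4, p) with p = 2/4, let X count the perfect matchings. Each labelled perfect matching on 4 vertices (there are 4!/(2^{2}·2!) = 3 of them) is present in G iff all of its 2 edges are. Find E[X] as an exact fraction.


K_4 has 4!/(2^{2}·2!) = 3 labelled perfect matchings.
For each such perfect matching H, let X_H = 1 if all 2 edges of H are present in G. Then P[X_H = 1] = p^{2} = (1/2)^{2} = 1/4.
By linearity of expectation: E[X] = Σ_H E[X_H] = 3 · p^{2} = 3 · 1/4 = 3/4.
Numerically: E[X] ≈ 0.75.

E[X] = 3 · (1/2)^{2} = 3/4 ≈ 0.75.


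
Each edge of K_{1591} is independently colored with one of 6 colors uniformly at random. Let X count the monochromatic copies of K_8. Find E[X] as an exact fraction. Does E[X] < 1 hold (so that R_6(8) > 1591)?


E[X] = C(1591, 8) · 6^{1 − 28} = 1000427749141189953870 · 6^{−27} = 1000427749141189953870/1023490369077469249536.
As a reduced fraction: E[X] = 55579319396732775215/56860576059859402752 ≈ 0.977467.
Is E[X] < 1? YES.
Since E[X] < 1, there exists a 6-coloring of K_{1591} with no monochromatic K_8; hence R_6(8) > 1591.

E[X] = 55579319396732775215/56860576059859402752 ≈ 0.977467; E[X] < 1, so R_6(8) > 1591.


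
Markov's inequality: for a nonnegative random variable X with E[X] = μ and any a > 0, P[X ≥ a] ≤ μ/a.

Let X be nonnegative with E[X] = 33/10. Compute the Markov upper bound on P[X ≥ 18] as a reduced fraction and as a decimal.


μ = E[X] = 33/10, a = 18.
Markov: P[X ≥ 18] ≤ μ/a = (33/10)/18 = 11/60.
Numerically: ≈ 0.18333.
(Since a = 18 > μ = 3.30000, the bound 11/60 is < 1 and informative.)

P[X ≥ 18] ≤ 11/60 ≈ 0.18333.


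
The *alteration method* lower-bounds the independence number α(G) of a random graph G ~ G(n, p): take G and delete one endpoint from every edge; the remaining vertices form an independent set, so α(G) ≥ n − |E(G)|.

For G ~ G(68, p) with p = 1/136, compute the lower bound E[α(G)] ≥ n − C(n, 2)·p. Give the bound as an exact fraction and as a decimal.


E[|E(G)|] = C(68, 2)·p = 2278 · (1/136) = 67/4.
E[α(G)] ≥ n − E[|E(G)|] = 68 − 67/4 = 205/4.
Numerically: ≈ 51.250000.
(This is only a lower bound; the true E[α(G)] may be larger.)

E[α(G)] ≥ 205/4 ≈ 51.250000.


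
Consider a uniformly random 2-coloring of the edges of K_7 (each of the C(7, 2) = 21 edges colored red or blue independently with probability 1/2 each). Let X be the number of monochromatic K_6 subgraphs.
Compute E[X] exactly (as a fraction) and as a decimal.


Let X = Σ_S X_S over the C(7, 6) = 7 subsets S of size 6, where X_S = 1 if the K_6 on S is monochromatic.
For a fixed S, the K_6 on S has C(6, 2) = 15 edges. P[all 15 edges red] = (1/2)^15, and likewise for blue, so P[monochromatic] = 2·(1/2)^15 = 2^{1 − 15} = 1/16384.
By linearity: E[X] = C(7, 6) · 2^{1 − 15} = 7 · 1/16384 = 7/16384.
Numerically: E[X] ≈ 0.0004.

E[X] = C(7,6)·2^(1−C(6,2)) = 7/16384 ≈ 0.0004.


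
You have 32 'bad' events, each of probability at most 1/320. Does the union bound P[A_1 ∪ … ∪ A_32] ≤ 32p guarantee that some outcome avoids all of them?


Union bound: P[∪_{i=1}^{32} A_i] ≤ Σ_i P[A_i] ≤ 32·p = 32·(1/320) = 1/10.
Numerically: 1/10 ≈ 0.100.
Is 1/10 < 1? YES.
Since P[∪ A_i] ≤ 1/10 < 1, the complement has P[∩ A_i^c] ≥ 1 − 1/10 = 9/10 > 0, so some outcome avoids every A_i.

32·p = 1/10 ≈ 0.100; existence CERTIFIED by the union bound.


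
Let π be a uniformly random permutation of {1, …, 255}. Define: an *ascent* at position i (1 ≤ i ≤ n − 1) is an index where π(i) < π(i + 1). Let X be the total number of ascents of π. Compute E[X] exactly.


Write X = Σ X_I over i = 1, …, 254, with X_I the indicator of one ascent.
There are 254 indicators.
For each fixed i, the pair (π(i), π(i+1)) is a uniformly random ordered pair of distinct values from {1, …, 255}; by symmetry P[π(i) < π(i+1)] = 1/2.
By linearity: E[X] = 254 · (1/2) = (255 − 1) · (1/2) = 127 ≈ 127.000.

E[X] = 127 = 127.000.


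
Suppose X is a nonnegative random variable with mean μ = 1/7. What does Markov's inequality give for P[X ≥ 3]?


μ = E[X] = 1/7, a = 3.
Markov: P[X ≥ 3] ≤ μ/a = (1/7)/3 = 1/21.
Numerically: ≈ 0.048.
(Since a = 3 > μ = 0.143, the bound 1/21 is < 1 and informative.)

P[X ≥ 3] ≤ 1/21 ≈ 0.048.


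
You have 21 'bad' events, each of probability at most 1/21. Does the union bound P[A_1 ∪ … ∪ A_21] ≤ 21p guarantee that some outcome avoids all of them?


Union bound: P[∪_{i=1}^{21} A_i] ≤ Σ_i P[A_i] ≤ 21·p = 21·(1/21) = 1.
Numerically: 1 ≈ 1.0000.
Is 1 < 1? NO.
Since the bound 1 is ≥ 1, the union bound is uninformative here; it does NOT by itself certify existence.

21·p = 1 ≈ 1.0000; existence NOT certified by the union bound.


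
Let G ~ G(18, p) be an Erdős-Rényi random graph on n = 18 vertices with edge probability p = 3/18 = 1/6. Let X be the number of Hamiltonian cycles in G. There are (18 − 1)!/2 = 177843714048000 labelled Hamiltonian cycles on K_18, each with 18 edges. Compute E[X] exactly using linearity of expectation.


K_18 has (18 − 1)!/2 = 177843714048000 labelled Hamiltonian cycles.
For each such Hamiltonian cycle H, let X_H = 1 if all 18 edges of H are present in G. Then P[X_H = 1] = p^{18} = (1/6)^{18} = 1/101559956668416.
Summing the indicators: E[X] = Σ_H E[X_H] = 177843714048000 · p^{18} = 177843714048000 · 1/101559956668416 = 14889875/8503056.
Numerically: E[X] ≈ 1.7511.

E[X] = 177843714048000 · (1/6)^{18} = 14889875/8503056 ≈ 1.7511.


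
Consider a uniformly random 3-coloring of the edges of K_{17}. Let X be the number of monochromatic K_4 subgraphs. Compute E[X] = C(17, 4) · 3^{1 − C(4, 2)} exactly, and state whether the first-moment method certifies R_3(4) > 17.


E[X] = C(17, 4) · 3^{1 − 6} = 2380 · 3^{−5} = 2380/243.
As a reduced fraction: E[X] = 2380/243 ≈ 9.7942387.
Is E[X] < 1? NO.
Since E[X] ≥ 1, the first-moment bound is inconclusive at n = 17; it does NOT by itself certify R_3(4) > 17.

E[X] = 2380/243 ≈ 9.7942387; E[X] ≥ 1; first-moment method inconclusive here.


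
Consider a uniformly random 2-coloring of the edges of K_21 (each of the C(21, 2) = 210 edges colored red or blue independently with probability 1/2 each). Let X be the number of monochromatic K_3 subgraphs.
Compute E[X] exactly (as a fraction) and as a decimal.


Let X = Σ_S X_S over the C(21, 3) = 1330 subsets S of size 3, where X_S = 1 if the K_3 on S is monochromatic.
For a fixed S, the K_3 on S has C(3, 2) = 3 edges. P[all 3 edges red] = (1/2)^3, and likewise for blue, so P[monochromatic] = 2·(1/2)^3 = 2^{1 − 3} = 1/4.
By linearity: E[X] = C(21, 3) · 2^{1 − 3} = 1330 · 1/4 = 665/2.
Numerically: E[X] ≈ 332.500.

E[X] = C(21,3)·2^(1−C(3,2)) = 665/2 ≈ 332.500.


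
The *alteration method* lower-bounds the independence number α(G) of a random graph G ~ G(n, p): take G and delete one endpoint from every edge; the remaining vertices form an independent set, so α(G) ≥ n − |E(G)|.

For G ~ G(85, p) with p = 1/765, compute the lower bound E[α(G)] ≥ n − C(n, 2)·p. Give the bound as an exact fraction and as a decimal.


E[|E(G)|] = C(85, 2)·p = 3570 · (1/765) = 14/3.
E[α(G)] ≥ n − E[|E(G)|] = 85 − 14/3 = 241/3.
Numerically: ≈ 80.33333.
(This is only a lower bound; the true E[α(G)] may be larger.)

E[α(G)] ≥ 241/3 ≈ 80.33333.


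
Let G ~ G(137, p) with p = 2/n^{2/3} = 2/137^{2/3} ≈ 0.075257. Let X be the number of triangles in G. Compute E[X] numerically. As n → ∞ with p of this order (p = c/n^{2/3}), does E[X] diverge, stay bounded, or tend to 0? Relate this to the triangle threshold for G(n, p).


Number of potential triangles: C(137, 3) = 419220.
Each occurs with probability p³ ≈ (0.075257)³ ≈ 4.2623475e-04.
By linearity: E[X] = C(137, 3)·p³ ≈ 419220 · 4.2623475e-04 ≈ 178.68613.
Since α = 2/3 < 1, p = c/n^{2/3} ≫ 1/n is above the triangle threshold p ~ 1/n. Asymptotically E[X] ~ (c³/6)·n^{3(1−α)} = (2³/6)·n^{1} → ∞; triangles are abundant w.h.p.

E[X] ≈ 178.68613; in regime p = Θ(1/n^{2/3}) E[X] diverges (above the triangle threshold p ~ 1/n).


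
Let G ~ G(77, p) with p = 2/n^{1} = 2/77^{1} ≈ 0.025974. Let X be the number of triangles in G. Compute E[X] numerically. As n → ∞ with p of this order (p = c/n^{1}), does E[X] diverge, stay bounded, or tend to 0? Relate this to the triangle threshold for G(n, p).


Number of potential triangles: C(77, 3) = 73150.
Each occurs with probability p³ ≈ (0.025974)³ ≈ 1.7523377e-05.
By linearity: E[X] = C(77, 3)·p³ ≈ 73150 · 1.7523377e-05 ≈ 1.28184.
Here α = 1, so p = 2/n is exactly at the triangle threshold p ~ 1/n. Asymptotically E[X] → c³/6 = 2³/6 = 4/3 ≈ 1.33333, a bounded constant. In this regime the triangle count is asymptotically Poisson(c³/6).

E[X] ≈ 1.28184; in regime p = Θ(1/n^{1}) E[X] stays bounded (at the triangle threshold p ~ 1/n).


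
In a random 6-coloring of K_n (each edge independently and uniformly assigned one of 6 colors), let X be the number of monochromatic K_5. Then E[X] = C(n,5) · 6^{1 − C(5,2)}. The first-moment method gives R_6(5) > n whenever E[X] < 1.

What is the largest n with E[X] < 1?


We need C(n, 5) · 6^{1 − 10} < 1, i.e. C(n, 5) < 6^{10 − 1} = 10077696.
Check values of n near the boundary:
  n = 64: C(64, 5) = 7624512; 7624512 < 10077696? YES
  n = 65: C(65, 5) = 8259888; 8259888 < 10077696? YES
  n = 66: C(66, 5) = 8936928; 8936928 < 10077696? YES
  n = 67: C(67, 5) = 9657648; 9657648 < 10077696? YES
  n = 68: C(68, 5) = 10424128; 10424128 < 10077696? NO
The largest n with C(n, 5) < 10077696 is n = 67 (where E[X] = 67067/69984 ≈ 0.958319). Hence R_6(5) > 67, i.e. R_6(5) ≥ 68.

Largest n = 67; hence R_6(5) > 67.


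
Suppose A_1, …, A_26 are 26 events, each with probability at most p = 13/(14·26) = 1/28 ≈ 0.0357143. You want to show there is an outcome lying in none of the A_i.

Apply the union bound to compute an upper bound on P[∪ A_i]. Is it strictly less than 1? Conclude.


Union bound: P[∪_{i=1}^{26} A_i] ≤ Σ_i P[A_i] ≤ 26·p = 26·(1/28) = 13/14.
Numerically: 13/14 ≈ 0.9285714.
Is 13/14 < 1? YES.
Since P[∪ A_i] ≤ 13/14 < 1, the complement has P[∩ A_i^c] ≥ 1 − 13/14 = 1/14 > 0, so some outcome avoids every A_i.

26·p = 13/14 ≈ 0.9285714; existence CERTIFIED by the union bound.


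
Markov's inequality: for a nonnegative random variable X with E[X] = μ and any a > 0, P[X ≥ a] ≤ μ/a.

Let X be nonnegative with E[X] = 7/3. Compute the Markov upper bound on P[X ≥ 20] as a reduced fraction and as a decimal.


μ = E[X] = 7/3, a = 20.
Markov: P[X ≥ 20] ≤ μ/a = (7/3)/20 = 7/60.
Numerically: ≈ 0.11667.
(Since a = 20 > μ = 2.33333, the bound 7/60 is < 1 and informative.)

P[X ≥ 20] ≤ 7/60 ≈ 0.11667.


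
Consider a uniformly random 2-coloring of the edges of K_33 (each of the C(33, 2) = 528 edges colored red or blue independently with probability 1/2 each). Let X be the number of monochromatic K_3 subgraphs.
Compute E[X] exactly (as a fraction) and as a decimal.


Let X = Σ_S X_S over the C(33, 3) = 5456 subsets S of size 3, where X_S = 1 if the K_3 on S is monochromatic.
For a fixed S, the K_3 on S has C(3, 2) = 3 edges. P[all 3 edges red] = (1/2)^3, and likewise for blue, so P[monochromatic] = 2·(1/2)^3 = 2^{1 − 3} = 1/4.
Summing: E[X] = C(33, 3) · 2^{1 − 3} = 5456 · 1/4 = 1364.
Numerically: E[X] ≈ 1364.00000.

E[X] = C(33,3)·2^(1−C(3,2)) = 1364 ≈ 1364.00000.


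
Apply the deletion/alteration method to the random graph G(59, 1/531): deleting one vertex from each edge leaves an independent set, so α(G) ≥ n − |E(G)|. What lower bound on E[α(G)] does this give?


E[|E(G)|] = C(59, 2)·p = 1711 · (1/531) = 29/9.
E[α(G)] ≥ n − E[|E(G)|] = 59 − 29/9 = 502/9.
Numerically: ≈ 55.778.
(This is only a lower bound; the true E[α(G)] may be larger.)

E[α(G)] ≥ 502/9 ≈ 55.778.


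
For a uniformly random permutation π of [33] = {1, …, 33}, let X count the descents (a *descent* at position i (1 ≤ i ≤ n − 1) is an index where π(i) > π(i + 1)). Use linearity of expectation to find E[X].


Write X = Σ X_I over i = 1, …, 32, with X_I the indicator of one descent.
There are 32 indicators.
For each fixed i, the pair (π(i), π(i+1)) is a uniformly random ordered pair of distinct values from {1, …, 33}; by symmetry P[π(i) > π(i+1)] = 1/2.
By linearity: E[X] = 32 · (1/2) = (33 − 1) · (1/2) = 16 ≈ 16.00000.

E[X] = 16 = 16.00000.


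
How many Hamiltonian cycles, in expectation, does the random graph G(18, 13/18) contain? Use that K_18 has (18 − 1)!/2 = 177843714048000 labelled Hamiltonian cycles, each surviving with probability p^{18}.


K_18 has (18 − 1)!/2 = 177843714048000 labelled Hamiltonian cycles.
For each such Hamiltonian cycle H, let X_H = 1 if all 18 edges of H are present in G. Then P[X_H = 1] = p^{18} = (13/18)^{18} = 112455406951957393129/39346408075296537575424.
Summing the indicators: E[X] = Σ_H E[X_H] = 177843714048000 · p^{18} = 177843714048000 · 112455406951957393129/39346408075296537575424 = 1674446952588776589016668875/3294258113514384.
Numerically: E[X] ≈ 5.0829e+11.

E[X] = 177843714048000 · (13/18)^{18} = 1674446952588776589016668875/3294258113514384 ≈ 5.0829e+11.


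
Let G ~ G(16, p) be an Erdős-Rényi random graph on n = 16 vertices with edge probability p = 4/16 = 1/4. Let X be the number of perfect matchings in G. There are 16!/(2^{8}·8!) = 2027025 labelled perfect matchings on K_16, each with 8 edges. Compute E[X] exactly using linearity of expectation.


K_16 has 16!/(2^{8}·8!) = 2027025 labelled perfect matchings.
For each such perfect matching H, let X_H = 1 if all 8 edges of H are present in G. Then P[X_H = 1] = p^{8} = (1/4)^{8} = 1/65536.
By linearity of expectation: E[X] = Σ_H E[X_H] = 2027025 · p^{8} = 2027025 · 1/65536 = 2027025/65536.
Numerically: E[X] ≈ 30.93.

E[X] = 2027025 · (1/4)^{8} = 2027025/65536 ≈ 30.93.


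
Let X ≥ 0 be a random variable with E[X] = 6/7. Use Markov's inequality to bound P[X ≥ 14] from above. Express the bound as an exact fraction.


μ = E[X] = 6/7, a = 14.
Markov: P[X ≥ 14] ≤ μ/a = (6/7)/14 = 3/49.
Numerically: ≈ 0.0612.
(Since a = 14 > μ = 0.8571, the bound 3/49 is < 1 and informative.)

P[X ≥ 14] ≤ 3/49 ≈ 0.0612.


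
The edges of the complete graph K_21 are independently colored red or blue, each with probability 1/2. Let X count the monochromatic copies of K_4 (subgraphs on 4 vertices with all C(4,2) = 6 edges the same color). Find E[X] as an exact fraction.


Let X = Σ_S X_S over the C(21, 4) = 5985 subsets S of size 4, where X_S = 1 if the K_4 on S is monochromatic.
For a fixed S, the K_4 on S has C(4, 2) = 6 edges. P[all 6 edges red] = (1/2)^6, and likewise for blue, so P[monochromatic] = 2·(1/2)^6 = 2^{1 − 6} = 1/32.
By linearity: E[X] = C(21, 4) · 2^{1 − 6} = 5985 · 1/32 = 5985/32.
Numerically: E[X] ≈ 187.0312.

E[X] = C(21,4)·2^(1−C(4,2)) = 5985/32 ≈ 187.0312.


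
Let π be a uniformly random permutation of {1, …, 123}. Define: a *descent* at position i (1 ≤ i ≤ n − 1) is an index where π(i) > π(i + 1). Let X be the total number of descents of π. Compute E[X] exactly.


Write X = Σ X_I over i = 1, …, 122, with X_I the indicator of one descent.
There are 122 indicators.
For each fixed i, the pair (π(i), π(i+1)) is a uniformly random ordered pair of distinct values from {1, …, 123}; by symmetry P[π(i) > π(i+1)] = 1/2.
By linearity: E[X] = 122 · (1/2) = (123 − 1) · (1/2) = 61 ≈ 61.00000.

E[X] = 61 = 61.00000.


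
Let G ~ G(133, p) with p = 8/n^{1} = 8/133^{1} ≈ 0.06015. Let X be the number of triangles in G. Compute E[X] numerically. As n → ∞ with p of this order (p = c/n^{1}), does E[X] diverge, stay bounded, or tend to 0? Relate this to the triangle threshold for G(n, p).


Number of potential triangles: C(133, 3) = 383306.
Each occurs with probability p³ ≈ (0.06015)³ ≈ 2.1762813e-04.
By linearity: E[X] = C(133, 3)·p³ ≈ 383306 · 2.1762813e-04 ≈ 83.41817.
Here α = 1, so p = 8/n is exactly at the triangle threshold p ~ 1/n. Asymptotically E[X] → c³/6 = 8³/6 = 256/3 ≈ 85.33333, a bounded constant. In this regime the triangle count is asymptotically Poisson(c³/6).

E[X] ≈ 83.41817; in regime p = Θ(1/n^{1}) E[X] stays bounded (at the triangle threshold p ~ 1/n).


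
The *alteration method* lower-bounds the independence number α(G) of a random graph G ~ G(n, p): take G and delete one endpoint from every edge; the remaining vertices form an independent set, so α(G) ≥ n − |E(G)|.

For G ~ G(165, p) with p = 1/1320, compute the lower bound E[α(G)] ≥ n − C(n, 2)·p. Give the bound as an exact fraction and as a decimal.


E[|E(G)|] = C(165, 2)·p = 13530 · (1/1320) = 41/4.
E[α(G)] ≥ n − E[|E(G)|] = 165 − 41/4 = 619/4.
Numerically: ≈ 154.750.
(This is only a lower bound; the true E[α(G)] may be larger.)

E[α(G)] ≥ 619/4 ≈ 154.750.


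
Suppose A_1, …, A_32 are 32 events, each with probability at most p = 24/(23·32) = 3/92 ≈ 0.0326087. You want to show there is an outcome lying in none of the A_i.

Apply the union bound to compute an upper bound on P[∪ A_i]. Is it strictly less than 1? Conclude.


Union bound: P[∪_{i=1}^{32} A_i] ≤ Σ_i P[A_i] ≤ 32·p = 32·(3/92) = 24/23.
Numerically: 24/23 ≈ 1.0434783.
Is 24/23 < 1? NO.
Since the bound 24/23 is ≥ 1, the union bound is uninformative here; it does NOT by itself certify existence.

32·p = 24/23 ≈ 1.0434783; existence NOT certified by the union bound.


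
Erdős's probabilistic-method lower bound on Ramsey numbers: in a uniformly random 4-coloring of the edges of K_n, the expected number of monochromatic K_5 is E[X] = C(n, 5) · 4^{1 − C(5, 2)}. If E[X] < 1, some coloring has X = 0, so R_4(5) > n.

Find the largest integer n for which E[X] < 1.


We need C(n, 5) · 4^{1 − 10} < 1, i.e. C(n, 5) < 4^{10 − 1} = 262144.
Check values of n near the boundary:
  n = 30: C(30, 5) = 142506; 142506 < 262144? YES
  n = 31: C(31, 5) = 169911; 169911 < 262144? YES
  n = 32: C(32, 5) = 201376; 201376 < 262144? YES
  n = 33: C(33, 5) = 237336; 237336 < 262144? YES
  n = 34: C(34, 5) = 278256; 278256 < 262144? NO
  n = 35: C(35, 5) = 324632; 324632 < 262144? NO
The largest n with C(n, 5) < 262144 is n = 33 (where E[X] = 29667/32768 ≈ 0.9054). Hence R_4(5) > 33, i.e. R_4(5) ≥ 34.

Largest n = 33; hence R_4(5) > 33.


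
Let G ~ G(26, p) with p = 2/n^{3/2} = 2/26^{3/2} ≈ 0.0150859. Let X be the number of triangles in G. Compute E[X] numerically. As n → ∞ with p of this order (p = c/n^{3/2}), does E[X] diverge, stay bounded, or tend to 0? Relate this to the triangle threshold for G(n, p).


Number of potential triangles: C(26, 3) = 2600.
Each occurs with probability p³ ≈ (0.0150859)³ ≈ 3.43328551e-06.
By linearity: E[X] = C(26, 3)·p³ ≈ 2600 · 3.43328551e-06 ≈ 0.008927.
Since α = 3/2 > 1, p = c/n^{3/2} = o(1/n) is below the triangle threshold p ~ 1/n. Asymptotically E[X] ~ (c³/6)·n^{3(1−α)} = (2³/6)·n^{-1.5} → 0, so by Markov's inequality G has no triangles w.h.p.

E[X] ≈ 0.008927; in regime p = Θ(1/n^{3/2}) E[X] tends to 0 (below the triangle threshold p ~ 1/n).


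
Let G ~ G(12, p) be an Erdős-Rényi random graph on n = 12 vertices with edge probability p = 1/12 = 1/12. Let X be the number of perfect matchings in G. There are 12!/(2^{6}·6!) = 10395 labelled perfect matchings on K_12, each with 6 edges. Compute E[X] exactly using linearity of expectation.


K_12 has 12!/(2^{6}·6!) = 10395 labelled perfect matchings.
For each such perfect matching H, let X_H = 1 if all 6 edges of H are present in G. Then P[X_H = 1] = p^{6} = (1/12)^{6} = 1/2985984.
By linearity: E[X] = Σ_H E[X_H] = 10395 · p^{6} = 10395 · 1/2985984 = 385/110592.
Numerically: E[X] ≈ 0.00348.

E[X] = 10395 · (1/12)^{6} = 385/110592 ≈ 0.00348.
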